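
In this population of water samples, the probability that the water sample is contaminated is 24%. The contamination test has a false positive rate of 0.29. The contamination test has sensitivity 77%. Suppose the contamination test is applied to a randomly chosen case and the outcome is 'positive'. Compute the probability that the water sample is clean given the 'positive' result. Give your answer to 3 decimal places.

P(¬H | E) ≈ 0.544

Write H for 'the water sample is contaminated'. Prior odds H:¬H = 0.24/0.76 = 0.31579. For the 'positive' outcome, the likelihood ratio is 0.77/0.29 = 2.6552.
Posterior odds = 0.31579 × 2.6552 = 0.83848, so P(H|E) = 0.83848/(1+0.83848) = 0.456. Then P(¬H|E) = 1 − 0.456 = 0.544.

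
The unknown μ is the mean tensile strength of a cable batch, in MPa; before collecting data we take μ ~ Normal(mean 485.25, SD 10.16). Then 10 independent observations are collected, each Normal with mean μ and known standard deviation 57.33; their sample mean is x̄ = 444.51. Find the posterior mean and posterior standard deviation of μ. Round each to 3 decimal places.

Posterior mean ≈ 475.513; posterior SD ≈ 8.863

With known σ, the Normal prior is conjugate. Weight on the data is w = (n/σ²)/(n/σ² + 1/τ₀²) = 0.00304254/(0.00304254+0.00968752) = 0.23900.
Posterior mean = w·x̄ + (1−w)·μ₀ = 0.23900·444.51 + 0.76100·485.25 = 475.513. Posterior variance = 1/(0.00304254+0.00968752) = 78.5542, so SD = 8.863.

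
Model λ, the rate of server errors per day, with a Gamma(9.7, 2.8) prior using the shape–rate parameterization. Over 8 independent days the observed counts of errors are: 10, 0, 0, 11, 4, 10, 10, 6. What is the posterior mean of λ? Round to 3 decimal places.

Total count ∑xᵢ = 51 over n = 8 days.
Gamma is conjugate to the Poisson likelihood: posterior is Gamma(shape = 9.7+51 = 60.7, rate = 2.8+8 = 10.8).
E[λ | data] = 60.7/10.8 = 5.620.

Posterior mean ≈ 5.620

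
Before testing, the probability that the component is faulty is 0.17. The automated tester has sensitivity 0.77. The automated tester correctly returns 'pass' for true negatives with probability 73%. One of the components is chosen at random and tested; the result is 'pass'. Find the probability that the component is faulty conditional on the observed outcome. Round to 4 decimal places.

P(H | E) ≈ 0.0606

Let H be the event that the component is faulty. P(H) = 0.17, so P(¬H) = 0.83. With E the 'pass' result, P(E|H) = 0.23 and P(E|¬H) = 0.73.
P(E) = 0.23·0.17 + 0.73·0.83 = 0.039100 + 0.60590 = 0.64500.
By Bayes' theorem, P(H|E) = 0.039100 / 0.64500 = 0.0606.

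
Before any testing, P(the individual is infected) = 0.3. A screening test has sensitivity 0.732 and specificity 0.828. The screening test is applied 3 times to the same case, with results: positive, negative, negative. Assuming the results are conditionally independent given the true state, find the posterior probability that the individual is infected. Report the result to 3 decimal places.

Let H be the event that the individual is infected; start with P(H) = 0.3. P('positive'|H) = 0.732, P('positive'|¬H) = 0.172.
Update on result 1 ('positive'): P(H) ← 0.732·0.3000 / (0.732·0.3000 + 0.172·0.7000) = 0.21960/0.34000 = 0.6459.
Update on result 2 ('negative'): P(H) ← 0.268·0.6459 / (0.268·0.6459 + 0.828·0.3541) = 0.17310/0.46631 = 0.3712.
Update on result 3 ('negative'): P(H) ← 0.268·0.3712 / (0.268·0.3712 + 0.828·0.6288) = 0.099484/0.62012 = 0.1604.

Posterior P(H) ≈ 0.160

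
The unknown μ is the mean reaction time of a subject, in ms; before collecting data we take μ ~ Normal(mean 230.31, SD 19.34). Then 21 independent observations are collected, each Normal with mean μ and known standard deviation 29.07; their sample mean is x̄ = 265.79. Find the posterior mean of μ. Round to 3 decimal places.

Prior precision 1/τ₀² = 1/19.34² = 0.00267354; data precision n/σ² = 21/29.07² = 0.0248502.
Posterior precision = 0.00267354 + 0.0248502 = 0.0275237.
Posterior mean = (0.00267354·230.31 + 0.0248502·265.79) / 0.0275237 = 262.344.

Posterior mean ≈ 262.344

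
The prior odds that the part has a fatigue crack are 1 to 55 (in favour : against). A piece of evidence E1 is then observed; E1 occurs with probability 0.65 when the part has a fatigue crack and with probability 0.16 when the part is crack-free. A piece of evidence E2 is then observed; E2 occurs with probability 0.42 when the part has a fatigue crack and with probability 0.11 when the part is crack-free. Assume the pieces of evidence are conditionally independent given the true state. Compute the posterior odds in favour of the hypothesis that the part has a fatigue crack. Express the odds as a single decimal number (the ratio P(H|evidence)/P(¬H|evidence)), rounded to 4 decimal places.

Posterior odds ≈ 0.2820

Prior odds = 1/55 = 0.018182. In log-odds, ln(0.018182) = -4.0073.
Add log likelihood ratios: ln(4.0625) + ln(3.8182) = 2.7416.
Posterior log-odds = -1.2658, so posterior odds = exp(-1.2658) = 0.28202.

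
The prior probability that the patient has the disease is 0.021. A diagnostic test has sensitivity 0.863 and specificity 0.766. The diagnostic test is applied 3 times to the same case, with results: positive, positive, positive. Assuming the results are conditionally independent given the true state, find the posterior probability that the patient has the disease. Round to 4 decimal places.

Let H be the event that the patient has the disease; start with P(H) = 0.021. P('positive'|H) = 0.863, P('positive'|¬H) = 0.234.
Update on result 1 ('positive'): P(H) ← 0.863·0.0210 / (0.863·0.0210 + 0.234·0.9790) = 0.018123/0.24721 = 0.0733.
Update on result 2 ('positive'): P(H) ← 0.863·0.0733 / (0.863·0.0733 + 0.234·0.9267) = 0.063267/0.28011 = 0.2259.
Update on result 3 ('positive'): P(H) ← 0.863·0.2259 / (0.863·0.2259 + 0.234·0.7741) = 0.19492/0.37607 = 0.5183.

Posterior P(H) ≈ 0.5183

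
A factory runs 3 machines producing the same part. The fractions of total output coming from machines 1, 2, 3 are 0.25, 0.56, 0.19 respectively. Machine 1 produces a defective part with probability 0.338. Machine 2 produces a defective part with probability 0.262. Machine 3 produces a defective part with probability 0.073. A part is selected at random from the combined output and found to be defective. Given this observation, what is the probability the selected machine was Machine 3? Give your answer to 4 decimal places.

P(defective|M1) = 0.338; P(defective|M2) = 0.262; P(defective|M3) = 0.073.
Prior × likelihood for each source: 0.25·0.338=0.08450, 0.56·0.262=0.1467, 0.19·0.073=0.01387. Summing gives P(defective) = 0.24509.
P(Machine 3 | defective) = 0.01387 / 0.24509 = 0.0566.

Posterior probability ≈ 0.0566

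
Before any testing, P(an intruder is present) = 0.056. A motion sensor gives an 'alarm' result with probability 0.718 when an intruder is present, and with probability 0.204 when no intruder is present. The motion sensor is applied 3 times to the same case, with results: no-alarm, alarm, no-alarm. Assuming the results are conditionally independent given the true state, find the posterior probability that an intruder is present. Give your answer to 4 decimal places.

Posterior P(H) ≈ 0.0255

Let H be the event that an intruder is present; start with P(H) = 0.056. P('alarm'|H) = 0.718, P('alarm'|¬H) = 0.204.
Update on result 1 ('no-alarm'): P(H) ← 0.282·0.0560 / (0.282·0.0560 + 0.796·0.9440) = 0.015792/0.76722 = 0.0206.
Update on result 2 ('alarm'): P(H) ← 0.718·0.0206 / (0.718·0.0206 + 0.204·0.9794) = 0.014779/0.21458 = 0.0689.
Update on result 3 ('no-alarm'): P(H) ← 0.282·0.0689 / (0.282·0.0689 + 0.796·0.9311) = 0.019422/0.76060 = 0.0255.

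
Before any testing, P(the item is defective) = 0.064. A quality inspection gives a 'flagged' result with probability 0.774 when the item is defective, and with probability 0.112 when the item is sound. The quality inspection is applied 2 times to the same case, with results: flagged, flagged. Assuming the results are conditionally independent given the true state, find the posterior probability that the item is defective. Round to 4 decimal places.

Let H be the event that the item is defective; start with P(H) = 0.064. P('flagged'|H) = 0.774, P('flagged'|¬H) = 0.112.
Update on result 1 ('flagged'): P(H) ← 0.774·0.0640 / (0.774·0.0640 + 0.112·0.9360) = 0.049536/0.15437 = 0.3209.
Update on result 2 ('flagged'): P(H) ← 0.774·0.3209 / (0.774·0.3209 + 0.112·0.6791) = 0.24837/0.32443 = 0.7656.

Posterior P(H) ≈ 0.7656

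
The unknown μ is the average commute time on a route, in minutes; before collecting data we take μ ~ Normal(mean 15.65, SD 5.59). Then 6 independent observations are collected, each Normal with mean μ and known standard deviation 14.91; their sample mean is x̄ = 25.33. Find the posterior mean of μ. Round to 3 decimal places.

With known σ, the Normal prior is conjugate. Weight on the data is w = (n/σ²)/(n/σ² + 1/τ₀²) = 0.0269896/(0.0269896+0.0320019) = 0.45752.
Posterior mean = w·x̄ + (1−w)·μ₀ = 0.45752·25.33 + 0.54248·15.65 = 20.079.

Posterior mean ≈ 20.079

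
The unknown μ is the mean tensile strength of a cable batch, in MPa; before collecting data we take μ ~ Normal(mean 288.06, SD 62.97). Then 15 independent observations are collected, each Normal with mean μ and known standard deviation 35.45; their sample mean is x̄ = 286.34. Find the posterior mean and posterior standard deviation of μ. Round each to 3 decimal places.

Posterior mean ≈ 286.376; posterior SD ≈ 9.058

With known σ, the Normal prior is conjugate. Weight on the data is w = (n/σ²)/(n/σ² + 1/τ₀²) = 0.0119360/(0.0119360+0.00025219) = 0.97931.
Posterior mean = w·x̄ + (1−w)·μ₀ = 0.97931·286.34 + 0.020692·288.06 = 286.376. Posterior variance = 1/(0.0119360+0.00025219) = 82.0466, so SD = 9.058.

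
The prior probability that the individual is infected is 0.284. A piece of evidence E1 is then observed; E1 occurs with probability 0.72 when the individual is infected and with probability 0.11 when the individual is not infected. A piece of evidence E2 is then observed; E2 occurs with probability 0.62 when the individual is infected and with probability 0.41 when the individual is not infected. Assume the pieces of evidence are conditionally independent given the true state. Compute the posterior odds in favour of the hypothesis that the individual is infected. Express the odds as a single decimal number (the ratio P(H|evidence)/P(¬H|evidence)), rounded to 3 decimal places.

Posterior odds ≈ 3.926

Prior odds = 0.284/(1−0.284) = 0.39665.
Likelihood ratio for E1 = 0.72/0.11 = 6.5455.
Likelihood ratio for E2 = 0.62/0.41 = 1.5122.
Posterior odds = prior odds × LR₁ × LR₂ = 3.9260.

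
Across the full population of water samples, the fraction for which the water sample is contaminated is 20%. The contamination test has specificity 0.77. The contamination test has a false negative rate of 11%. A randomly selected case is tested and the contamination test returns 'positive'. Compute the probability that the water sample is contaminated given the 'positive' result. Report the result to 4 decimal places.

Let H be the event that the water sample is contaminated. P(H) = 0.2, so P(¬H) = 0.8. With E the 'positive' result, P(E|H) = 0.89 and P(E|¬H) = 0.23.
P(E) = 0.89·0.2 + 0.23·0.8 = 0.17800 + 0.18400 = 0.36200.
By Bayes' theorem, P(H|E) = 0.17800 / 0.36200 = 0.4917.

P(H | E) ≈ 0.4917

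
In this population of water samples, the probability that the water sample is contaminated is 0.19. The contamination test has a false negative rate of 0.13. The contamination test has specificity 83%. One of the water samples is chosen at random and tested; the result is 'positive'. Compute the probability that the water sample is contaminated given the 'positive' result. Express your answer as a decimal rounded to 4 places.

P(H | E) ≈ 0.5455

Let H be the event that the water sample is contaminated. P(H) = 0.19, so P(¬H) = 0.81. With E the 'positive' result, P(E|H) = 0.87 and P(E|¬H) = 0.17.
P(E) = 0.87·0.19 + 0.17·0.81 = 0.16530 + 0.13770 = 0.30300.
By Bayes' theorem, P(H|E) = 0.16530 / 0.30300 = 0.5455.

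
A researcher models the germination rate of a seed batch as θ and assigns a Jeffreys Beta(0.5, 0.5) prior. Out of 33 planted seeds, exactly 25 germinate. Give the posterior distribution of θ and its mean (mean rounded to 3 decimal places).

Posterior: Beta(25.5, 8.5); mean ≈ 0.750

Observing 25 successes and 8 failures updates Beta(0.5, 0.5) by adding the success and failure counts to the two shape parameters: α = 0.5+25 = 25.5, β = 0.5+8 = 8.5.
Posterior mean = α/(α+β) = 25.5/34 = 0.750.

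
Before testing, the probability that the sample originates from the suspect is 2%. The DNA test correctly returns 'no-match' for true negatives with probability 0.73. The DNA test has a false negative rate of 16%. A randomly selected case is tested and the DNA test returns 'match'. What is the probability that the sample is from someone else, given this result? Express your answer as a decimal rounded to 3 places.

Write H for 'the sample originates from the suspect'. Prior odds H:¬H = 0.02/0.98 = 0.020408. For the 'match' outcome, the likelihood ratio is 0.84/0.27 = 3.1111.
Posterior odds = 0.020408 × 3.1111 = 0.063492, so P(H|E) = 0.063492/(1+0.063492) = 0.060. Then P(¬H|E) = 1 − 0.060 = 0.940.

P(¬H | E) ≈ 0.940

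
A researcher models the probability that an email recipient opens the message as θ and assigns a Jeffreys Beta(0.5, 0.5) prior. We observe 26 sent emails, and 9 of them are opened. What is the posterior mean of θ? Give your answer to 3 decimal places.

Posterior mean ≈ 0.352

Observing 9 successes and 17 failures updates Beta(0.5, 0.5) by adding the success and failure counts to the two shape parameters: α = 0.5+9 = 9.5, β = 0.5+17 = 17.5.
E[θ | data] = 9.5/(9.5+17.5) = 0.352.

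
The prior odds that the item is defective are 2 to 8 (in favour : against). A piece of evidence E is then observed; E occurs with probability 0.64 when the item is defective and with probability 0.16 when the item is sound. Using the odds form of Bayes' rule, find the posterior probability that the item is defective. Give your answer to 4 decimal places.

Posterior probability ≈ 0.5000

Prior odds = 2/8 = 0.25000.
Likelihood ratio for E = 0.64/0.16 = 4.0000.
Posterior odds = prior odds × LR = 1.0000.
Posterior probability = odds/(1+odds) = 1.0000/2.0000 = 0.5000.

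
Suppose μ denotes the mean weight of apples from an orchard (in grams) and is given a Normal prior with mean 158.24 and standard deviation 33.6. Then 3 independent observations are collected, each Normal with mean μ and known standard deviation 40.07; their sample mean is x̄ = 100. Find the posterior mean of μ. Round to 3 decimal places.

Posterior mean ≈ 118.730

With known σ, the Normal prior is conjugate. Weight on the data is w = (n/σ²)/(n/σ² + 1/τ₀²) = 0.00186845/(0.00186845+0.00088577) = 0.67840.
Posterior mean = w·x̄ + (1−w)·μ₀ = 0.67840·100 + 0.32160·158.24 = 118.730.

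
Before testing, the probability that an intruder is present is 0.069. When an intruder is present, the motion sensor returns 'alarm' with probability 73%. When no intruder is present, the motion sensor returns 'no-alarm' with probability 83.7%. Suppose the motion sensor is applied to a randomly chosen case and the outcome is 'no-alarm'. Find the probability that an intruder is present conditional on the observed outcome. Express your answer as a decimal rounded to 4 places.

P(H | E) ≈ 0.0233

Write H for 'an intruder is present'. Prior odds H:¬H = 0.069/0.931 = 0.074114. For the 'no-alarm' outcome, the likelihood ratio is 0.27/0.837 = 0.32258.
Posterior odds = 0.074114 × 0.32258 = 0.023908, so P(H|E) = 0.023908/(1+0.023908) = 0.0233.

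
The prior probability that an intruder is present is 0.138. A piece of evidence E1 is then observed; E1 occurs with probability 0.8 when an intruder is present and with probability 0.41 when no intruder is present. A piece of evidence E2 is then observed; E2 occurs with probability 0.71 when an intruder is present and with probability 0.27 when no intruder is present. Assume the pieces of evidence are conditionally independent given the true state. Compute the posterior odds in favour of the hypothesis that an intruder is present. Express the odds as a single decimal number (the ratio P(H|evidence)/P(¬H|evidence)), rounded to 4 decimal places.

Posterior odds ≈ 0.8214

Prior odds = 0.138/(1−0.138) = 0.16009.
Likelihood ratio for E1 = 0.8/0.41 = 1.9512.
Likelihood ratio for E2 = 0.71/0.27 = 2.6296.
Posterior odds = prior odds × LR₁ × LR₂ = 0.82143.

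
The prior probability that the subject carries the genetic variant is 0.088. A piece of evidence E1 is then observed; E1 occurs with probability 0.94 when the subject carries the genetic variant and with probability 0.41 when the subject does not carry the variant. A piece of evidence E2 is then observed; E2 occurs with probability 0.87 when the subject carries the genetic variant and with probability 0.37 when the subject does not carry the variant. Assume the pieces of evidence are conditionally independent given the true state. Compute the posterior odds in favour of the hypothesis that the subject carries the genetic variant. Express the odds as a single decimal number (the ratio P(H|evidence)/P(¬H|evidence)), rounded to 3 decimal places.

Posterior odds ≈ 0.520

Prior odds = 0.088/(1−0.088) = 0.096491.
Likelihood ratio for E1 = 0.94/0.41 = 2.2927.
Likelihood ratio for E2 = 0.87/0.37 = 2.3514.
Posterior odds = prior odds × LR₁ × LR₂ = 0.52017.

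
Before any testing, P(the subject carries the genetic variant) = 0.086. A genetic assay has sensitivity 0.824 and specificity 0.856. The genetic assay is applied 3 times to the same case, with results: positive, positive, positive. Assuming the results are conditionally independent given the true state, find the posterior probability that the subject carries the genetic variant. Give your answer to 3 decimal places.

With H the event that the subject carries the genetic variant, the joint likelihood of the observed sequence is P(data|H) = 0.824·0.824·0.824 = 0.55948 and P(data|¬H) = 0.144·0.144·0.144 = 0.0029860.
Bayes: P(H|data) = 0.086·0.55948 / (0.086·0.55948 + 0.914·0.0029860) = 0.048115/0.050844 = 0.9463.

Posterior P(H) ≈ 0.946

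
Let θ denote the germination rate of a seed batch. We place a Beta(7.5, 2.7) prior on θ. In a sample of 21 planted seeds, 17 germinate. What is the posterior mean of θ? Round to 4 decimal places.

Posterior mean ≈ 0.7853

Observing 17 successes and 4 failures updates Beta(7.5, 2.7) by adding the success and failure counts to the two shape parameters: α = 7.5+17 = 24.5, β = 2.7+4 = 6.7.
Posterior mean = α/(α+β) = 24.5/31.2 = 0.7853.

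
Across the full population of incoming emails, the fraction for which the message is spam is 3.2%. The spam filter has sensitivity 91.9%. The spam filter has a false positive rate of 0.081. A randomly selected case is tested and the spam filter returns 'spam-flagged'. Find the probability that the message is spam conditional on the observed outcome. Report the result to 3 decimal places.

Let H be the event that the message is spam. P(H) = 0.032, so P(¬H) = 0.968. With E the 'spam-flagged' result, P(E|H) = 0.919 and P(E|¬H) = 0.081.
P(E) = 0.919·0.032 + 0.081·0.968 = 0.029408 + 0.078408 = 0.10782.
By Bayes' theorem, P(H|E) = 0.029408 / 0.10782 = 0.273.

P(H | E) ≈ 0.273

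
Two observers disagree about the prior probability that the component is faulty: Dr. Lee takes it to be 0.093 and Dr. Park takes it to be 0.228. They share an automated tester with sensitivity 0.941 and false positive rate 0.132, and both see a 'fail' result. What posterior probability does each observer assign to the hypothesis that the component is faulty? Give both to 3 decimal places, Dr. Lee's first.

Dr. Lee: 0.422; Dr. Park: 0.678

The likelihood ratio for a 'fail' result is 0.941/0.132 = 7.1288.
Dr. Lee: prior odds 0.093/0.907 = 0.10254; posterior odds 0.73096; posterior probability 0.422.
Dr. Park: prior odds 0.228/0.772 = 0.29534; posterior odds 2.1054; posterior probability 0.678.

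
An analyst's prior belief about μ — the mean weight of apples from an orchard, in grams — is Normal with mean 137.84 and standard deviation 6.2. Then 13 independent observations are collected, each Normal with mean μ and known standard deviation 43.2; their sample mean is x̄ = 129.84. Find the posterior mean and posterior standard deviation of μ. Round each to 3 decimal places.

Posterior mean ≈ 136.150; posterior SD ≈ 5.506

Prior precision 1/τ₀² = 1/6.2² = 0.0260146; data precision n/σ² = 13/43.2² = 0.00696588.
Posterior precision = 0.0260146 + 0.00696588 = 0.0329804, giving posterior SD = 1/√0.0329804 = 5.506.
Posterior mean = (0.0260146·137.84 + 0.00696588·129.84) / 0.0329804 = 136.150.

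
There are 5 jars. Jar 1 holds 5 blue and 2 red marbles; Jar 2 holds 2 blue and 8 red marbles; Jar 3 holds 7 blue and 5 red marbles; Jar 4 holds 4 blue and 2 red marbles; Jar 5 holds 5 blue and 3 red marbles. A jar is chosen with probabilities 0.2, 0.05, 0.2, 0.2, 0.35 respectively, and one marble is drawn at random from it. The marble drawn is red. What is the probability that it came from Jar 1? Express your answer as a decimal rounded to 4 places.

Tabulate prior·likelihood by source: [1] prior 0.2, lik 0.2857, product 0.05714; [2] prior 0.05, lik 0.8, product 0.04000; [3] prior 0.2, lik 0.4167, product 0.08333; [4] prior 0.2, lik 0.3333, product 0.06667; [5] prior 0.35, lik 0.375, product 0.1312.
Normalizing constant = 0.37839; the posterior for Jar 1 is its product over the sum, 0.05714/0.37839 = 0.1510.

Posterior probability ≈ 0.1510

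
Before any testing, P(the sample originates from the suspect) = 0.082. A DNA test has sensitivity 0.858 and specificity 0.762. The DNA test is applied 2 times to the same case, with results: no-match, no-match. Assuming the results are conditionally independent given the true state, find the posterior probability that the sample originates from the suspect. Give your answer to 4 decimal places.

Posterior P(H) ≈ 0.0031

With H the event that the sample originates from the suspect, the joint likelihood of the observed sequence is P(data|H) = 0.142·0.142 = 0.020164 and P(data|¬H) = 0.762·0.762 = 0.58064.
Bayes: P(H|data) = 0.082·0.020164 / (0.082·0.020164 + 0.918·0.58064) = 0.0016534/0.53468 = 0.0031.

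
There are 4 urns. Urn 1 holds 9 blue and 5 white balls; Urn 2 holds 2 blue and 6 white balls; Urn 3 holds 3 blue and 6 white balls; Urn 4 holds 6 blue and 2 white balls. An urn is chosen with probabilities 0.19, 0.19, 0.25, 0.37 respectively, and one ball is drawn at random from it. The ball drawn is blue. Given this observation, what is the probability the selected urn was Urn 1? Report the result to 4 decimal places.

Posterior probability ≈ 0.2303

P(blue|Urn 1) = 0.6429; P(blue|Urn 2) = 0.25; P(blue|Urn 3) = 0.3333; P(blue|Urn 4) = 0.75.
Prior × likelihood for each source: 0.19·0.6429=0.1221, 0.19·0.25=0.04750, 0.25·0.3333=0.08333, 0.37·0.75=0.2775. Summing gives P(blue) = 0.53048.
P(Urn 1 | blue) = 0.1221 / 0.53048 = 0.2303.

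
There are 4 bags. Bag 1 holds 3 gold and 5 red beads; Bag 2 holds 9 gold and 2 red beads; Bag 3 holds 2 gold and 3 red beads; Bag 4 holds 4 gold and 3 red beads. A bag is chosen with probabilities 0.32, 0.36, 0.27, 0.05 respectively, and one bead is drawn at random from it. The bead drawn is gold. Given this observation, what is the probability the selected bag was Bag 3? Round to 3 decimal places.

Tabulate prior·likelihood by source: [1] prior 0.32, lik 0.375, product 0.1200; [2] prior 0.36, lik 0.8182, product 0.2945; [3] prior 0.27, lik 0.4, product 0.1080; [4] prior 0.05, lik 0.5714, product 0.02857.
Normalizing constant = 0.55112; the posterior for Bag 3 is its product over the sum, 0.1080/0.55112 = 0.196.

Posterior probability ≈ 0.196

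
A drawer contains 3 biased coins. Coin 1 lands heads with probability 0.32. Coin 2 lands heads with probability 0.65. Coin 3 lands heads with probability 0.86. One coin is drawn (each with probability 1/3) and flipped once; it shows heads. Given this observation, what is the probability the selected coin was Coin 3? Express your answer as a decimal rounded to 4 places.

Posterior probability ≈ 0.4699

P(heads|C1) = 0.32; P(heads|C2) = 0.65; P(heads|C3) = 0.86.
Prior × likelihood for each source: 0.333333·0.32=0.1067, 0.333333·0.65=0.2167, 0.333333·0.86=0.2867. Summing gives P(heads) = 0.61000.
P(Coin 3 | heads) = 0.2867 / 0.61000 = 0.4699.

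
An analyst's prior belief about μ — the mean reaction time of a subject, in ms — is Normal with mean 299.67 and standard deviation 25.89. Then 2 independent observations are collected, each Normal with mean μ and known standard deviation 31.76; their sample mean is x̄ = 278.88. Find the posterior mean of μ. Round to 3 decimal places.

Prior precision 1/τ₀² = 1/25.89² = 0.00149189; data precision n/σ² = 2/31.76² = 0.00198275.
Posterior precision = 0.00149189 + 0.00198275 = 0.00347464.
Posterior mean = (0.00149189·299.67 + 0.00198275·278.88) / 0.00347464 = 287.806.

Posterior mean ≈ 287.806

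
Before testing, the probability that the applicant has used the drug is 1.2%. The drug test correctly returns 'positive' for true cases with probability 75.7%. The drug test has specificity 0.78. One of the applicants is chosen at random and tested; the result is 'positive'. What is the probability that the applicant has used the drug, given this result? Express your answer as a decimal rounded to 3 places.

P(H | E) ≈ 0.040

Write H for 'the applicant has used the drug'. Prior odds H:¬H = 0.012/0.988 = 0.012146. For the 'positive' outcome, the likelihood ratio is 0.757/0.22 = 3.4409.
Posterior odds = 0.012146 × 3.4409 = 0.041792, so P(H|E) = 0.041792/(1+0.041792) = 0.040.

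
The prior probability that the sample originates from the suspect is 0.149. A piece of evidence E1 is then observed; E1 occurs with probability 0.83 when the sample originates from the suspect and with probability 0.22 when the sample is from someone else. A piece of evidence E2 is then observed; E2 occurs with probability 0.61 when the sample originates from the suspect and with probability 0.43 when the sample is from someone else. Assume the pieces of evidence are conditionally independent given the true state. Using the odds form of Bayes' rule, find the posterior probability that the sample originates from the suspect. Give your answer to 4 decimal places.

Prior odds = 0.149/(1−0.149) = 0.17509.
Likelihood ratio for E1 = 0.83/0.22 = 3.7727.
Likelihood ratio for E2 = 0.61/0.43 = 1.4186.
Posterior odds = prior odds × LR₁ × LR₂ = 0.93707.
Posterior probability = odds/(1+odds) = 0.93707/1.9371 = 0.4838.

Posterior probability ≈ 0.4838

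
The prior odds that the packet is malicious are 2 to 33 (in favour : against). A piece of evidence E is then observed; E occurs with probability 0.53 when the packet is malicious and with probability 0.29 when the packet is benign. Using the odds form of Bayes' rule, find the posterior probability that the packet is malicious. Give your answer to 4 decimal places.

Prior odds = 2/33 = 0.060606.
Likelihood ratio for E = 0.53/0.29 = 1.8276.
Posterior odds = prior odds × LR = 0.11076.
Posterior probability = odds/(1+odds) = 0.11076/1.1108 = 0.0997.

Posterior probability ≈ 0.0997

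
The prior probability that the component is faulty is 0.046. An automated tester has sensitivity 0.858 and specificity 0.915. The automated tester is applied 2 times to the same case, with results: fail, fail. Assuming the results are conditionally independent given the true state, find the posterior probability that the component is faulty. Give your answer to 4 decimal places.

Posterior P(H) ≈ 0.8309

With H the event that the component is faulty, the joint likelihood of the observed sequence is P(data|H) = 0.858·0.858 = 0.73616 and P(data|¬H) = 0.085·0.085 = 0.0072250.
Bayes: P(H|data) = 0.046·0.73616 / (0.046·0.73616 + 0.954·0.0072250) = 0.033864/0.040756 = 0.8309.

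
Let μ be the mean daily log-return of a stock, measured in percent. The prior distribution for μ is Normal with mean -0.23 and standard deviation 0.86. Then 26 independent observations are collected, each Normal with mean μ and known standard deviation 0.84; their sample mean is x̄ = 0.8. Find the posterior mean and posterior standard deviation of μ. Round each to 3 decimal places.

Prior precision 1/τ₀² = 1/0.86² = 1.35208; data precision n/σ² = 26/0.84² = 36.8481.
Posterior precision = 1.35208 + 36.8481 = 38.2002, giving posterior SD = 1/√38.2002 = 0.162.
Posterior mean = (1.35208·-0.23 + 36.8481·0.8) / 38.2002 = 0.764.

Posterior mean ≈ 0.764; posterior SD ≈ 0.162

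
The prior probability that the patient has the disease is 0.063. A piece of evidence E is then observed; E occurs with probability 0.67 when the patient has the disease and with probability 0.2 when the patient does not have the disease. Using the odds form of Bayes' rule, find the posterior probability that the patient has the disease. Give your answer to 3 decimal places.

Prior odds = 0.063/(1−0.063) = 0.067236. In log-odds, ln(0.067236) = -2.6995.
Add log likelihood ratio: ln(3.3500) = 1.2090.
Posterior log-odds = -1.4906, so posterior odds = exp(-1.4906) = 0.22524. Converting, P(H|E) = 0.22524/1.2252 = 0.184.

Posterior probability ≈ 0.184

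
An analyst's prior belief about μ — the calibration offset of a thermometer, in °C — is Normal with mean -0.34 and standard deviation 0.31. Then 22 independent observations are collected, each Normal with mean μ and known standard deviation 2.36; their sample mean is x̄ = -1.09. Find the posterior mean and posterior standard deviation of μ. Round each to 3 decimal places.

Prior precision 1/τ₀² = 1/0.31² = 10.4058; data precision n/σ² = 22/2.36² = 3.95001.
Posterior precision = 10.4058 + 3.95001 = 14.3558, giving posterior SD = 1/√14.3558 = 0.264.
Posterior mean = (10.4058·-0.34 + 3.95001·-1.09) / 14.3558 = -0.546.

Posterior mean ≈ -0.546; posterior SD ≈ 0.264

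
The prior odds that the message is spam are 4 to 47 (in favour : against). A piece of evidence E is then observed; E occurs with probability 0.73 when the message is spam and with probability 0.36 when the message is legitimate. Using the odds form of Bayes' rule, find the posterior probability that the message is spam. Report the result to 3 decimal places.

Prior odds = 4/47 = 0.085106.
Likelihood ratio for E = 0.73/0.36 = 2.0278.
Posterior odds = prior odds × LR = 0.17258.
Posterior probability = odds/(1+odds) = 0.17258/1.1726 = 0.147.

Posterior probability ≈ 0.147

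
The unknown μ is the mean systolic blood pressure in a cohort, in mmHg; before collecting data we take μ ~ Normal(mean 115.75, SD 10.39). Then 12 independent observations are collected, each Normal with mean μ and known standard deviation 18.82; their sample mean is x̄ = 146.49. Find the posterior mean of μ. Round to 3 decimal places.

With known σ, the Normal prior is conjugate. Weight on the data is w = (n/σ²)/(n/σ² + 1/τ₀²) = 0.0338799/(0.0338799+0.00926337) = 0.78529.
Posterior mean = w·x̄ + (1−w)·μ₀ = 0.78529·146.49 + 0.21471·115.75 = 139.890.

Posterior mean ≈ 139.890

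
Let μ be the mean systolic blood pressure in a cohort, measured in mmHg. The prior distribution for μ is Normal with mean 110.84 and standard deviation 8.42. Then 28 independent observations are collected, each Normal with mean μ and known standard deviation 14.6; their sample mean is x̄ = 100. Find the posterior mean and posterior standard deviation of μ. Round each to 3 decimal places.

With known σ, the Normal prior is conjugate. Weight on the data is w = (n/σ²)/(n/σ² + 1/τ₀²) = 0.131357/(0.131357+0.0141051) = 0.90303.
Posterior mean = w·x̄ + (1−w)·μ₀ = 0.90303·100 + 0.096968·110.84 = 101.051. Posterior variance = 1/(0.131357+0.0141051) = 6.87466, so SD = 2.622.

Posterior mean ≈ 101.051; posterior SD ≈ 2.622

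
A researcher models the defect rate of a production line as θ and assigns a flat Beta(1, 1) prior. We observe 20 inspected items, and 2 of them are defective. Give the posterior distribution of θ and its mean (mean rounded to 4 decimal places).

Posterior: Beta(3, 19); mean ≈ 0.1364

Observing 2 successes and 18 failures updates Beta(1, 1) by adding the success and failure counts to the two shape parameters: α = 1+2 = 3, β = 1+18 = 19.
Posterior mean = α/(α+β) = 3/22 = 0.1364.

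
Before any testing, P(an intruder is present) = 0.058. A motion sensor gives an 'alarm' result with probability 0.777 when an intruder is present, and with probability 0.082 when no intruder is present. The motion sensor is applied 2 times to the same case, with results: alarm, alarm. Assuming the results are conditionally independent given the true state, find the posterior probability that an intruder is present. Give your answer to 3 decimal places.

With H the event that an intruder is present, the joint likelihood of the observed sequence is P(data|H) = 0.777·0.777 = 0.60373 and P(data|¬H) = 0.082·0.082 = 0.0067240.
Bayes: P(H|data) = 0.058·0.60373 / (0.058·0.60373 + 0.942·0.0067240) = 0.035016/0.041350 = 0.8468.

Posterior P(H) ≈ 0.847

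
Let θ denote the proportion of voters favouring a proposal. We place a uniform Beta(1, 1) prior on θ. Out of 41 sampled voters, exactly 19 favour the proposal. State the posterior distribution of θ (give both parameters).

Observing 19 successes and 22 failures updates Beta(1, 1) by adding the success and failure counts to the two shape parameters: α = 1+19 = 20, β = 1+22 = 23.

Posterior: Beta(20, 23)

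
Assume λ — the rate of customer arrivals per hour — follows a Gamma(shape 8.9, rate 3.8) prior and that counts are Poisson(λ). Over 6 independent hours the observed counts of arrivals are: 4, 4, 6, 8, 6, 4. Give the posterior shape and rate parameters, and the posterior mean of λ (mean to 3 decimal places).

Posterior: Gamma(shape=40.9, rate=9.8); mean ≈ 4.173

Total count ∑xᵢ = 32 over n = 6 hours.
Gamma is conjugate to the Poisson likelihood: posterior is Gamma(shape = 8.9+32 = 40.9, rate = 3.8+6 = 9.8).
E[λ | data] = 40.9/9.8 = 4.173.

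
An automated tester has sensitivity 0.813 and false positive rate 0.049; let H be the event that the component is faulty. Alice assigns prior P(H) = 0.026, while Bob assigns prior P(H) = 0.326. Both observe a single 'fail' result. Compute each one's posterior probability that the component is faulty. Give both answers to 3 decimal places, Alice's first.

Alice: 0.307; Bob: 0.889

P('+'|H) = 0.813, P('+'|¬H) = 0.049.
Alice: numerator 0.813·0.026 = 0.021138; evidence = 0.021138+0.049·0.974 = 0.068864; posterior = 0.307.
Bob: numerator 0.813·0.326 = 0.26504; evidence = 0.26504+0.049·0.674 = 0.29806; posterior = 0.889.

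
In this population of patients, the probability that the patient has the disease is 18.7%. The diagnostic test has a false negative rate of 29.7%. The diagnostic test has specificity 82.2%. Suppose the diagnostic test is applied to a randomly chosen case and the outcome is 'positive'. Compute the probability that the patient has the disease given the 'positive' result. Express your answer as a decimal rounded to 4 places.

Write H for 'the patient has the disease'. Prior odds H:¬H = 0.187/0.813 = 0.23001. For the 'positive' outcome, the likelihood ratio is 0.703/0.178 = 3.9494.
Posterior odds = 0.23001 × 3.9494 = 0.90842, so P(H|E) = 0.90842/(1+0.90842) = 0.4760.

P(H | E) ≈ 0.4760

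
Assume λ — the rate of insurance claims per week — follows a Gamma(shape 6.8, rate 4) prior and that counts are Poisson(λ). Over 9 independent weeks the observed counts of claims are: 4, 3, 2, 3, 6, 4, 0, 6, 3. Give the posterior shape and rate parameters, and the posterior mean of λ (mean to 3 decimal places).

Total count ∑xᵢ = 31 over n = 9 weeks.
Gamma is conjugate to the Poisson likelihood: posterior is Gamma(shape = 6.8+31 = 37.8, rate = 4+9 = 13).
Posterior mean = shape/rate = 37.8/13 = 2.908.

Posterior: Gamma(shape=37.8, rate=13); mean ≈ 2.908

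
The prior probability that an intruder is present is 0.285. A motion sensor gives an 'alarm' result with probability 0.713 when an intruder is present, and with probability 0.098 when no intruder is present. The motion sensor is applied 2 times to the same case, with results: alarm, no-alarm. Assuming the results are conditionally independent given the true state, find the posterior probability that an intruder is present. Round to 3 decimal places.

Posterior P(H) ≈ 0.480

Let H be the event that an intruder is present; start with P(H) = 0.285. P('alarm'|H) = 0.713, P('alarm'|¬H) = 0.098.
Update on result 1 ('alarm'): P(H) ← 0.713·0.2850 / (0.713·0.2850 + 0.098·0.7150) = 0.20320/0.27327 = 0.7436.
Update on result 2 ('no-alarm'): P(H) ← 0.287·0.7436 / (0.287·0.7436 + 0.902·0.2564) = 0.21341/0.44469 = 0.4799.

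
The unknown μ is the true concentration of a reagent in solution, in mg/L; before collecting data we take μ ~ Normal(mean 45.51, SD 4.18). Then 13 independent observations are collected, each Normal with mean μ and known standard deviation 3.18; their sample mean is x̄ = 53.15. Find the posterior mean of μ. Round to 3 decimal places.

Posterior mean ≈ 52.824

Prior precision 1/τ₀² = 1/4.18² = 0.0572331; data precision n/σ² = 13/3.18² = 1.28555.
Posterior precision = 0.0572331 + 1.28555 = 1.34278.
Posterior mean = (0.0572331·45.51 + 1.28555·53.15) / 1.34278 = 52.824.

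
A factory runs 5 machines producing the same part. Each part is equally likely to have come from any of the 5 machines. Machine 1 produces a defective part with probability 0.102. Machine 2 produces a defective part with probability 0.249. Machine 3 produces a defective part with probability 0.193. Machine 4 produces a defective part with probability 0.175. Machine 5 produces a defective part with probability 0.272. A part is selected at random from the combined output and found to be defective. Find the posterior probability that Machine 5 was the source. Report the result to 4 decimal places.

Tabulate prior·likelihood by source: [1] prior 0.2, lik 0.102, product 0.02040; [2] prior 0.2, lik 0.249, product 0.04980; [3] prior 0.2, lik 0.193, product 0.03860; [4] prior 0.2, lik 0.175, product 0.03500; [5] prior 0.2, lik 0.272, product 0.05440.
Normalizing constant = 0.19820; the posterior for Machine 5 is its product over the sum, 0.05440/0.19820 = 0.2745.

Posterior probability ≈ 0.2745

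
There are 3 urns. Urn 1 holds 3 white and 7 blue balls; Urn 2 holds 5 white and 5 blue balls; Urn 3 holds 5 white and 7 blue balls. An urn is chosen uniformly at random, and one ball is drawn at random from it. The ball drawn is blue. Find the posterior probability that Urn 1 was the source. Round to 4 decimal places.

Posterior probability ≈ 0.3925

Tabulate prior·likelihood by source: [1] prior 0.333333, lik 0.7, product 0.2333; [2] prior 0.333333, lik 0.5, product 0.1667; [3] prior 0.333333, lik 0.5833, product 0.1944.
Normalizing constant = 0.59444; the posterior for Urn 1 is its product over the sum, 0.2333/0.59444 = 0.3925.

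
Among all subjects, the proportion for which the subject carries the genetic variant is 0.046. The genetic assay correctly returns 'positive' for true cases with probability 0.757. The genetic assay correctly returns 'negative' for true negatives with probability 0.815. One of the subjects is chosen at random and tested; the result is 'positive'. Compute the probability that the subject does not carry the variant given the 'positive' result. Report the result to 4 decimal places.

P(¬H | E) ≈ 0.8352

Let H be the event that the subject carries the genetic variant. P(H) = 0.046, so P(¬H) = 0.954. With E the 'positive' result, P(E|H) = 0.757 and P(E|¬H) = 0.185.
P(E) = 0.757·0.046 + 0.185·0.954 = 0.034822 + 0.17649 = 0.21131.
By Bayes' theorem, P(H|E) = 0.034822 / 0.21131 = 0.1648. Hence P(¬H|E) = 1 − 0.1648 = 0.8352.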